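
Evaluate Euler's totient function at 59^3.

φ(205379) = 205379 · (1 − 1/59)
       = 205379 · 58/59 = 201898.

201898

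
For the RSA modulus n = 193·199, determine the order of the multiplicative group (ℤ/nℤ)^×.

φ(pq) = (p−1)(q−1) = 192 · 198 = 38016.

38016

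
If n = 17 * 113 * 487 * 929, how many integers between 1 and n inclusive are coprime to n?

φ(17) = 17 − 1 = 16.
φ(113) = 113 − 1 = 112.
φ(487) = 487 − 1 = 486.
φ(929) = 929 − 1 = 928.
φ(869104583) = 16 × 112 × 486 × 928 = 808206336.

808206336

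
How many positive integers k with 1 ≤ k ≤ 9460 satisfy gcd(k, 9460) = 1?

First factor: 9460 = 2**2 · 5 · 11 · 43.
φ(9460) = 9460 · (1 − 1/2) · (1 − 1/5) · (1 − 1/11) · (1 − 1/43)
       = 9460 · 1680/4730 = 3360.

3360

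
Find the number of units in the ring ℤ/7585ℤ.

5760

First factor: 7585 = 5 * 37 * 41.
φ(5) = 5 − 1 = 4.
φ(37) = 37 − 1 = 36.
φ(41) = 41 − 1 = 40.
Multiply: 4 · 36 · 40 = 5760.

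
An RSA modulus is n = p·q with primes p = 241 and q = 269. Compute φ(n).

64320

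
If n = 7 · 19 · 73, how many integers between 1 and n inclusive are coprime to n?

φ(9709) = 9709 · (1 − 1/7) · (1 − 1/19) · (1 − 1/73)
       = 9709 · 7776/9709 = 7776.

7776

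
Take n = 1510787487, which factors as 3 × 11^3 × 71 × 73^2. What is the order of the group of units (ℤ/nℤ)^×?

φ(3) = 3 − 1 = 2.
φ(11^3) = 11^3 − 11^2 = 1331 − 121 = 1210.
φ(71) = 71 − 1 = 70.
φ(73^2) = 73^1·(73−1) = 73·72 = 5256.
φ(1510787487) = 2 × 1210 × 70 × 5256 = 890366400.

890366400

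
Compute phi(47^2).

2162

φ(47^2) = 47^1·(47−1) = 47·46 = 2162.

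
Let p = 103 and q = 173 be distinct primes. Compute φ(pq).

17544

φ(n) = (p − 1)(q − 1) = (103−1)(173−1) = 102·172 = 17544.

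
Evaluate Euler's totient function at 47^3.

101614

φ(47^3) = 47^2·(47−1) = 2209·46 = 101614.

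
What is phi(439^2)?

192282

φ(439^2) = 439^1·(439−1) = 439·438 = 192282.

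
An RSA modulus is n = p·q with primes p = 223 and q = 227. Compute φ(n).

50172

For distinct primes, φ(pq) = (p−1)(q−1) = 222 × 226 = 50172.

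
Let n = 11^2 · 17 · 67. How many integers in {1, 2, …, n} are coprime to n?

116160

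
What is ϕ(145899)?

145899 = 3^2 * 13 * 29 * 43.
φ(3^2) = 3^2 − 3^1 = 9 − 3 = 6.
φ(13) = 13 − 1 = 12.
φ(29) = 29 − 1 = 28.
φ(43) = 43 − 1 = 42.
Since φ is multiplicative, φ(145899) = 6 · 12 · 28 · 42 = 84672.

84672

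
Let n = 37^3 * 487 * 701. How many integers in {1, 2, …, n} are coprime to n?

16766416800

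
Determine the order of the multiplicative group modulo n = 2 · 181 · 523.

93960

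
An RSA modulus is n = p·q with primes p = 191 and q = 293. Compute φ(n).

φ(pq) = (p−1)(q−1) = 190 · 292 = 55480.

55480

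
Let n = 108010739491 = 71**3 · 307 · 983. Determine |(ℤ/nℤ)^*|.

φ(108010739491) = 108010739491 · (1 − 1/71) · (1 − 1/307) · (1 − 1/983)
       = 108010739491 · 21034440/21426451 = 106034612040.

106034612040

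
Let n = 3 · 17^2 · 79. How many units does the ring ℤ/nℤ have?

42432

φ(3) = 3 − 1 = 2.
φ(17^2) = 17^1·(17−1) = 17·16 = 272.
φ(79) = 79 − 1 = 78.
φ(68493) = 2 × 272 × 78 = 42432.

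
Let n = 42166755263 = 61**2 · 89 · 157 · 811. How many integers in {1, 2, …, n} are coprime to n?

φ(61^2) = 61^1·(61−1) = 61·60 = 3660.
φ(89) = 89 − 1 = 88.
φ(157) = 157 − 1 = 156.
φ(811) = 811 − 1 = 810.
Multiply: 3660 · 88 · 156 · 810 = 40698028800.

40698028800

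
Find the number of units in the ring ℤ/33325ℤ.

Prime factorization: 33325 = 5^2 × 31 × 43.
φ(33325) = 33325 · (1 − 1/5) · (1 − 1/31) · (1 − 1/43)
       = 33325 · 5040/6665 = 25200.

25200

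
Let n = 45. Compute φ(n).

24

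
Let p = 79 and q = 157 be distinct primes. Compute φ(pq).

For distinct primes, φ(pq) = (p−1)(q−1) = 78 × 156 = 12168.

12168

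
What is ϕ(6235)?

6235 = 5 × 29 × 43.
φ(5) = 5 − 1 = 4.
φ(29) = 29 − 1 = 28.
φ(43) = 43 − 1 = 42.
Since φ is multiplicative, φ(6235) = 4 · 28 · 42 = 4704.

4704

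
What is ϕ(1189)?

First factor: 1189 = 29 · 41.
φ(1189) = 1189 · (1 − 1/29) · (1 − 1/41)
       = 1189 · 1120/1189 = 1120.

1120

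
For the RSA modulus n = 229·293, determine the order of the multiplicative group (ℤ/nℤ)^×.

66576

φ(pq) = (p−1)(q−1) = 228 · 292 = 66576.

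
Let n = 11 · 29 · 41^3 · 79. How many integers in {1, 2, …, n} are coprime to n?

1468521600

φ(1736878121) = 1736878121 · (1 − 1/11) · (1 − 1/29) · (1 − 1/41) · (1 − 1/79)
       = 1736878121 · 873600/1033241 = 1468521600.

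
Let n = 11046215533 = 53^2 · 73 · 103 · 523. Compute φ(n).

φ(11046215533) = 11046215533 · (1 − 1/53) · (1 − 1/73) · (1 − 1/103) · (1 − 1/523)
       = 11046215533 · 199345536/208419161 = 10565313408.

10565313408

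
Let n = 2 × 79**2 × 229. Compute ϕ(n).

1404936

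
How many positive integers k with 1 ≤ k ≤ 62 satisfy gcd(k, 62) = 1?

30

First factor: 62 = 2 · 31.
φ(2) = 2 − 1 = 1.
φ(31) = 31 − 1 = 30.
Multiply: 1 · 30 = 30.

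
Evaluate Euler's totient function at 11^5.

146410

φ(161051) = 161051 · (1 − 1/11)
       = 161051 · 10/11 = 146410.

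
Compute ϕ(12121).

Factor 12121: 12121 = 17 × 23 × 31.
φ(12121) = 12121 · (1 − 1/17) · (1 − 1/23) · (1 − 1/31)
       = 12121 · 10560/12121 = 10560.

10560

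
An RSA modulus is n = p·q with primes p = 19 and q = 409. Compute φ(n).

7344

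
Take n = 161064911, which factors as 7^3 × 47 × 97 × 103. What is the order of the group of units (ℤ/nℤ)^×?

φ(7^3) = 7^2·(7−1) = 49·6 = 294.
φ(47) = 47 − 1 = 46.
φ(97) = 97 − 1 = 96.
φ(103) = 103 − 1 = 102.
φ(161064911) = 294 × 46 × 96 × 102 = 132427008.

132427008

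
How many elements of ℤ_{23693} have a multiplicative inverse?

Prime factorization: 23693 = 19 × 29 × 43.
φ(19) = 19 − 1 = 18.
φ(29) = 29 − 1 = 28.
φ(43) = 43 − 1 = 42.
φ(23693) = 18 × 28 × 42 = 21168.

21168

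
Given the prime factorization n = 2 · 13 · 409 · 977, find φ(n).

4778496

φ(10389418) = 10389418 · (1 − 1/2) · (1 − 1/13) · (1 − 1/409) · (1 − 1/977)
       = 10389418 · 4778496/10389418 = 4778496.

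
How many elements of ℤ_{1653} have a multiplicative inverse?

1008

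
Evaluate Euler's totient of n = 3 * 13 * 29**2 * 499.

φ(16366701) = 16366701 · (1 − 1/3) · (1 − 1/13) · (1 − 1/29) · (1 − 1/499)
       = 16366701 · 334656/564369 = 9705024.

9705024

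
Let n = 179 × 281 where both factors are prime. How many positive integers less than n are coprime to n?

φ(n) = (p − 1)(q − 1) = (179−1)(281−1) = 178·280 = 49840.

49840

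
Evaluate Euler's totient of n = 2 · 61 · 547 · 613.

20049120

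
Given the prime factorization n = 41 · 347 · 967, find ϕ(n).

13369440

φ(13757509) = 13757509 · (1 − 1/41) · (1 − 1/347) · (1 − 1/967)
       = 13757509 · 13369440/13757509 = 13369440.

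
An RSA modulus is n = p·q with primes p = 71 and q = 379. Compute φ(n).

φ(n) = (p − 1)(q − 1) = (71−1)(379−1) = 70·378 = 26460.

26460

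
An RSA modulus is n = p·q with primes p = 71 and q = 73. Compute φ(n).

5040

φ(5183) = 5183 · (1 − 1/71) · (1 − 1/73)
       = 5183 · 5040/5183 = 5040.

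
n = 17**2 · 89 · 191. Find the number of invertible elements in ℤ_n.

4547840

φ(17^2) = 17^1·(17−1) = 17·16 = 272.
φ(89) = 89 − 1 = 88.
φ(191) = 191 − 1 = 190.
φ(4912711) = 272 × 88 × 190 = 4547840.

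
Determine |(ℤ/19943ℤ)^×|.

Factor 19943: 19943 = 7^2 × 11 × 37.
φ(7^2) = 7^2 − 7^1 = 49 − 7 = 42.
φ(11) = 11 − 1 = 10.
φ(37) = 37 − 1 = 36.
Since φ is multiplicative, φ(19943) = 42 · 10 · 36 = 15120.

15120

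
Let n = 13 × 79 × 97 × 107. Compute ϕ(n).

9524736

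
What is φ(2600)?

2600 = 2^3 · 5^2 · 13.
φ(2^3) = 2^3 − 2^2 = 8 − 4 = 4.
φ(5^2) = 5^2 − 5^1 = 25 − 5 = 20.
φ(13) = 13 − 1 = 12.
Since φ is multiplicative, φ(2600) = 4 · 20 · 12 = 960.

960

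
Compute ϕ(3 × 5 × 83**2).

54448

φ(103335) = 103335 · (1 − 1/3) · (1 − 1/5) · (1 − 1/83)
       = 103335 · 656/1245 = 54448.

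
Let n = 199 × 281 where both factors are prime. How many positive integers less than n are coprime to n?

55440

For distinct primes, φ(pq) = (p−1)(q−1) = 198 × 280 = 55440.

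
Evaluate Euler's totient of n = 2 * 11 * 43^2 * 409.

7368480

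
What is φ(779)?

720

779 = 19 × 41.
φ(19) = 19 − 1 = 18.
φ(41) = 41 − 1 = 40.
Since φ is multiplicative, φ(779) = 18 · 40 = 720.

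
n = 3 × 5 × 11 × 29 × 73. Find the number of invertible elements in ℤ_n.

161280

φ(349305) = 349305 · (1 − 1/3) · (1 − 1/5) · (1 − 1/11) · (1 − 1/29) · (1 − 1/73)
       = 349305 · 161280/349305 = 161280.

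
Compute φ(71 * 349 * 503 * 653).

7973125440

φ(8138885561) = 8138885561 · (1 − 1/71) · (1 − 1/349) · (1 − 1/503) · (1 − 1/653)
       = 8138885561 · 7973125440/8138885561 = 7973125440.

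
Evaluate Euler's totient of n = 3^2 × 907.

φ(8163) = 8163 · (1 − 1/3) · (1 − 1/907)
       = 8163 · 1812/2721 = 5436.

5436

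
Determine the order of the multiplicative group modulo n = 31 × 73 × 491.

1058400

φ(1111133) = 1111133 · (1 − 1/31) · (1 − 1/73) · (1 − 1/491)
       = 1111133 · 1058400/1111133 = 1058400.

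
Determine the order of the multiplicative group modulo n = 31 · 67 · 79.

φ(31) = 31 − 1 = 30.
φ(67) = 67 − 1 = 66.
φ(79) = 79 − 1 = 78.
φ(164083) = 30 × 66 × 78 = 154440.

154440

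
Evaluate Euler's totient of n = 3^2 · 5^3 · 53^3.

φ(3^2) = 3^2 − 3^1 = 9 − 3 = 6.
φ(5^3) = 5^2·(5−1) = 25·4 = 100.
φ(53^3) = 53^2·(53−1) = 2809·52 = 146068.
φ(167486625) = 6 × 100 × 146068 = 87640800.

87640800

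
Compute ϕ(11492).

Factor 11492: 11492 = 2^2 · 13^2 · 17.
φ(2^2) = 2^2 − 2^1 = 4 − 2 = 2.
φ(13^2) = 13^1·(13−1) = 13·12 = 156.
φ(17) = 17 − 1 = 16.
φ(11492) = 2 × 156 × 16 = 4992.

4992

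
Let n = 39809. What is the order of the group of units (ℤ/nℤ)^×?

30360

First factor: 39809 = 7 * 11^2 * 47.
φ(39809) = 39809 · (1 − 1/7) · (1 − 1/11) · (1 − 1/47)
       = 39809 · 2760/3619 = 30360.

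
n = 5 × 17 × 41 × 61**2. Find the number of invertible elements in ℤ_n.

φ(12967685) = 12967685 · (1 − 1/5) · (1 − 1/17) · (1 − 1/41) · (1 − 1/61)
       = 12967685 · 153600/212585 = 9369600.

9369600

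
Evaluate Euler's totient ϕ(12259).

10560

Prime factorization: 12259 = 13 · 23 · 41.
φ(12259) = 12259 · (1 − 1/13) · (1 − 1/23) · (1 − 1/41)
       = 12259 · 10560/12259 = 10560.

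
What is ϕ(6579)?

4032

Factor 6579: 6579 = 3**2 · 17 · 43.
φ(6579) = 6579 · (1 − 1/3) · (1 − 1/17) · (1 − 1/43)
       = 6579 · 1344/2193 = 4032.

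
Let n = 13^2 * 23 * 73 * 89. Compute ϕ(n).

21745152

φ(13^2) = 13^2 − 13^1 = 169 − 13 = 156.
φ(23) = 23 − 1 = 22.
φ(73) = 73 − 1 = 72.
φ(89) = 89 − 1 = 88.
Since φ is multiplicative, φ(25253839) = 156 · 22 · 72 · 88 = 21745152.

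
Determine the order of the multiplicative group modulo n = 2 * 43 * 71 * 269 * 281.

220617600

φ(461546434) = 461546434 · (1 − 1/2) · (1 − 1/43) · (1 − 1/71) · (1 − 1/269) · (1 − 1/281)
       = 461546434 · 220617600/461546434 = 220617600.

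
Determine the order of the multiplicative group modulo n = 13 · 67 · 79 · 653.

φ(13) = 13 − 1 = 12.
φ(67) = 67 − 1 = 66.
φ(79) = 79 − 1 = 78.
φ(653) = 653 − 1 = 652.
Multiply: 12 · 66 · 78 · 652 = 40277952.

40277952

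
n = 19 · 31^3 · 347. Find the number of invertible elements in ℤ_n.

179553240

φ(196412063) = 196412063 · (1 − 1/19) · (1 − 1/31) · (1 − 1/347)
       = 196412063 · 186840/204383 = 179553240.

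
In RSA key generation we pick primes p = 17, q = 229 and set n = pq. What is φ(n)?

φ(pq) = (p−1)(q−1) = 16 · 228 = 3648.

3648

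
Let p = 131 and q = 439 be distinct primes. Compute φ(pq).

56940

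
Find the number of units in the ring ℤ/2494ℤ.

1176

First factor: 2494 = 2 * 29 * 43.
φ(2494) = 2494 · (1 − 1/2) · (1 − 1/29) · (1 − 1/43)
       = 2494 · 1176/2494 = 1176.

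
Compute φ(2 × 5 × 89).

φ(890) = 890 · (1 − 1/2) · (1 − 1/5) · (1 − 1/89)
       = 890 · 352/890 = 352.

352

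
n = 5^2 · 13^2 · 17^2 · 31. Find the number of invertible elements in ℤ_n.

25459200

φ(37851775) = 37851775 · (1 − 1/5) · (1 − 1/13) · (1 − 1/17) · (1 − 1/31)
       = 37851775 · 23040/34255 = 25459200.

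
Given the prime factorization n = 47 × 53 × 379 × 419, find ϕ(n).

φ(47) = 47 − 1 = 46.
φ(53) = 53 − 1 = 52.
φ(379) = 379 − 1 = 378.
φ(419) = 419 − 1 = 418.
Since φ is multiplicative, φ(395573291) = 46 · 52 · 378 · 418 = 377945568.

377945568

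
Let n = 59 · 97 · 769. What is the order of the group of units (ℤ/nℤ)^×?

4276224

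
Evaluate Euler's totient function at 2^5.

φ(32) = 32 · (1 − 1/2)
       = 32 · 1/2 = 16.

16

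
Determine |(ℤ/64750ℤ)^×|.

64750 = 2 · 5^3 · 7 · 37.
φ(2) = 2 − 1 = 1.
φ(5^3) = 5^3 − 5^2 = 125 − 25 = 100.
φ(7) = 7 − 1 = 6.
φ(37) = 37 − 1 = 36.
Multiply: 1 · 100 · 6 · 36 = 21600.

21600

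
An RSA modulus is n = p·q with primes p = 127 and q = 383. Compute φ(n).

48132

φ(n) = (p − 1)(q − 1) = (127−1)(383−1) = 126·382 = 48132.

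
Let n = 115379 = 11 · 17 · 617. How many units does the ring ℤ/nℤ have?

98560

φ(11) = 11 − 1 = 10.
φ(17) = 17 − 1 = 16.
φ(617) = 617 − 1 = 616.
Multiply: 10 · 16 · 616 = 98560.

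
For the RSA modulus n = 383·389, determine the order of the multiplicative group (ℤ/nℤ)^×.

148216

φ(383) = 383 − 1 = 382.
φ(389) = 389 − 1 = 388.
φ(148987) = 382 × 388 = 148216.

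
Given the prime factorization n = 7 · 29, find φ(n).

φ(203) = 203 · (1 − 1/7) · (1 − 1/29)
       = 203 · 168/203 = 168.

168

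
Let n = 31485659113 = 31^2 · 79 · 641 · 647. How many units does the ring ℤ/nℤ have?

29990937600

φ(31485659113) = 31485659113 · (1 − 1/31) · (1 − 1/79) · (1 − 1/641) · (1 − 1/647)
       = 31485659113 · 967449600/1015666423 = 29990937600.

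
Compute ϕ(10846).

4480

First factor: 10846 = 2 * 11 * 17 * 29.
φ(10846) = 10846 · (1 − 1/2) · (1 − 1/11) · (1 − 1/17) · (1 − 1/29)
       = 10846 · 4480/10846 = 4480.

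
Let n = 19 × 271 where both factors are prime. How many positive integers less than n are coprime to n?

4860

φ(5149) = 5149 · (1 − 1/19) · (1 − 1/271)
       = 5149 · 4860/5149 = 4860.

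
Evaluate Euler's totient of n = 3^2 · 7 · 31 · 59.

φ(115227) = 115227 · (1 − 1/3) · (1 − 1/7) · (1 − 1/31) · (1 − 1/59)
       = 115227 · 20880/38409 = 62640.

62640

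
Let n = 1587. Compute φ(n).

1012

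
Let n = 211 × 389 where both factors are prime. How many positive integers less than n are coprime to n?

φ(82079) = 82079 · (1 − 1/211) · (1 − 1/389)
       = 82079 · 81480/82079 = 81480.

81480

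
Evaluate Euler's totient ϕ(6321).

3528

Prime factorization: 6321 = 3 × 7^2 × 43.
φ(6321) = 6321 · (1 − 1/3) · (1 − 1/7) · (1 − 1/43)
       = 6321 · 504/903 = 3528.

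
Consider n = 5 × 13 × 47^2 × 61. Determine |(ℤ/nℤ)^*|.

6226560

φ(5) = 5 − 1 = 4.
φ(13) = 13 − 1 = 12.
φ(47^2) = 47^2 − 47^1 = 2209 − 47 = 2162.
φ(61) = 61 − 1 = 60.
φ(8758685) = 4 × 12 × 2162 × 60 = 6226560.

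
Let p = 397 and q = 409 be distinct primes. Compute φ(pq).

161568

φ(162373) = 162373 · (1 − 1/397) · (1 − 1/409)
       = 162373 · 161568/162373 = 161568.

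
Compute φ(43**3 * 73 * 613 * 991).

3387702890880

φ(3525838014313) = 3525838014313 · (1 − 1/43) · (1 − 1/73) · (1 − 1/613) · (1 − 1/991)
       = 3525838014313 · 1832181120/1906889137 = 3387702890880.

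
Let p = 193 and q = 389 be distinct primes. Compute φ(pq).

74496

φ(n) = (p − 1)(q − 1) = (193−1)(389−1) = 192·388 = 74496.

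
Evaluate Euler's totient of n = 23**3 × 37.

φ(450179) = 450179 · (1 − 1/23) · (1 − 1/37)
       = 450179 · 792/851 = 418968.

418968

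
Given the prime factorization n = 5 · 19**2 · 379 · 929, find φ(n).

φ(5) = 5 − 1 = 4.
φ(19^2) = 19^1·(19−1) = 19·18 = 342.
φ(379) = 379 − 1 = 378.
φ(929) = 929 − 1 = 928.
Multiply: 4 · 342 · 378 · 928 = 479872512.

479872512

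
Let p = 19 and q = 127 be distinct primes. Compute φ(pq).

2268

φ(2413) = 2413 · (1 − 1/19) · (1 − 1/127)
       = 2413 · 2268/2413 = 2268.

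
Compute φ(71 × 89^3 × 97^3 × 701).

30851299868928000

φ(71) = 71 − 1 = 70.
φ(89^3) = 89^2·(89−1) = 7921·88 = 697048.
φ(97^3) = 97^3 − 97^2 = 912673 − 9409 = 903264.
φ(701) = 701 − 1 = 700.
φ(32022968593430627) = 70 × 697048 × 903264 × 700 = 30851299868928000.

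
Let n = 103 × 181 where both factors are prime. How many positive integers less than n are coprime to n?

φ(n) = (p − 1)(q − 1) = (103−1)(181−1) = 102·180 = 18360.

18360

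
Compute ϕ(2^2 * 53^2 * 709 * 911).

φ(7257321164) = 7257321164 · (1 − 1/2) · (1 − 1/53) · (1 − 1/709) · (1 − 1/911)
       = 7257321164 · 33502560/68465294 = 3551271360.

3551271360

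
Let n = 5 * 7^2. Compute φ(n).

φ(245) = 245 · (1 − 1/5) · (1 − 1/7)
       = 245 · 24/35 = 168.

168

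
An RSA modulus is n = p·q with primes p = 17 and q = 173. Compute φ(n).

φ(n) = (p − 1)(q − 1) = (17−1)(173−1) = 16·172 = 2752.

2752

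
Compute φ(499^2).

248502

φ(499^2) = 499^1·(499−1) = 499·498 = 248502.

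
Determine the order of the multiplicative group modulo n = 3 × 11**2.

220

φ(363) = 363 · (1 − 1/3) · (1 − 1/11)
       = 363 · 20/33 = 220.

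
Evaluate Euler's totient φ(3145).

First factor: 3145 = 5 · 17 · 37.
φ(5) = 5 − 1 = 4.
φ(17) = 17 − 1 = 16.
φ(37) = 37 − 1 = 36.
φ(3145) = 4 × 16 × 36 = 2304.

2304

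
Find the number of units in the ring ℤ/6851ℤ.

First factor: 6851 = 13 * 17 * 31.
φ(6851) = 6851 · (1 − 1/13) · (1 − 1/17) · (1 − 1/31)
       = 6851 · 5760/6851 = 5760.

5760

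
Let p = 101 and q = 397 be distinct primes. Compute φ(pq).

39600

φ(101) = 101 − 1 = 100.
φ(397) = 397 − 1 = 396.
φ(40097) = 100 × 396 = 39600.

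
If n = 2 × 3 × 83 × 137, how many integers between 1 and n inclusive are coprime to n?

22304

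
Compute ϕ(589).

540

Factor 589: 589 = 19 · 31.
φ(589) = 589 · (1 − 1/19) · (1 − 1/31)
       = 589 · 540/589 = 540.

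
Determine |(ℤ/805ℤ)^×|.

528

Prime factorization: 805 = 5 * 7 * 23.
φ(5) = 5 − 1 = 4.
φ(7) = 7 − 1 = 6.
φ(23) = 23 − 1 = 22.
Multiply: 4 · 6 · 22 = 528.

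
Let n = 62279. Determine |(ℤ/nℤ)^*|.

50400

Factor 62279: 62279 = 7^2 × 31 × 41.
φ(62279) = 62279 · (1 − 1/7) · (1 − 1/31) · (1 − 1/41)
       = 62279 · 7200/8897 = 50400.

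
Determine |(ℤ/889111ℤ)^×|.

776160

Prime factorization: 889111 = 23 * 29 * 31 * 43.
φ(889111) = 889111 · (1 − 1/23) · (1 − 1/29) · (1 − 1/31) · (1 − 1/43)
       = 889111 · 776160/889111 = 776160.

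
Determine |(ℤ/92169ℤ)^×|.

Factor 92169: 92169 = 3^2 × 7^2 × 11 × 19.
φ(92169) = 92169 · (1 − 1/3) · (1 − 1/7) · (1 − 1/11) · (1 − 1/19)
       = 92169 · 2160/4389 = 45360.

45360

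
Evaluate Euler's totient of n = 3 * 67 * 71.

9240

φ(14271) = 14271 · (1 − 1/3) · (1 − 1/67) · (1 − 1/71)
       = 14271 · 9240/14271 = 9240.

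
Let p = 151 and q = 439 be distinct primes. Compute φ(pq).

φ(n) = (p − 1)(q − 1) = (151−1)(439−1) = 150·438 = 65700.

65700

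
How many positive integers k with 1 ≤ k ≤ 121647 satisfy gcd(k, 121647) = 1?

Prime factorization: 121647 = 3 · 23 · 41 · 43.
φ(121647) = 121647 · (1 − 1/3) · (1 − 1/23) · (1 − 1/41) · (1 − 1/43)
       = 121647 · 73920/121647 = 73920.

73920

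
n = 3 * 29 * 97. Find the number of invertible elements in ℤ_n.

φ(3) = 3 − 1 = 2.
φ(29) = 29 − 1 = 28.
φ(97) = 97 − 1 = 96.
Multiply: 2 · 28 · 96 = 5376.

5376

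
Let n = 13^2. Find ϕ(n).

156

φ(169) = 169 · (1 − 1/13)
       = 169 · 12/13 = 156.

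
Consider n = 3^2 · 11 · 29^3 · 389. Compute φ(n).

φ(939244779) = 939244779 · (1 − 1/3) · (1 − 1/11) · (1 − 1/29) · (1 − 1/389)
       = 939244779 · 217280/372273 = 548197440.

548197440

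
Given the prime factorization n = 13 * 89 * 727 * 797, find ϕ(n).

φ(13) = 13 − 1 = 12.
φ(89) = 89 − 1 = 88.
φ(727) = 727 − 1 = 726.
φ(797) = 797 − 1 = 796.
φ(670387783) = 12 × 88 × 726 × 796 = 610258176.

610258176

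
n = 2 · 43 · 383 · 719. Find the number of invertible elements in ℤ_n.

φ(2) = 2 − 1 = 1.
φ(43) = 43 − 1 = 42.
φ(383) = 383 − 1 = 382.
φ(719) = 719 − 1 = 718.
φ(23682422) = 1 × 42 × 382 × 718 = 11519592.

11519592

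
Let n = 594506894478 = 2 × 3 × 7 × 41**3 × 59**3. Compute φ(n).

φ(2) = 2 − 1 = 1.
φ(3) = 3 − 1 = 2.
φ(7) = 7 − 1 = 6.
φ(41^3) = 41^3 − 41^2 = 68921 − 1681 = 67240.
φ(59^3) = 59^3 − 59^2 = 205379 − 3481 = 201898.
Since φ is multiplicative, φ(594506894478) = 1 · 2 · 6 · 67240 · 201898 = 162907458240.

162907458240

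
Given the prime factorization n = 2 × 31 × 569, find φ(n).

17040

φ(35278) = 35278 · (1 − 1/2) · (1 − 1/31) · (1 − 1/569)
       = 35278 · 17040/35278 = 17040.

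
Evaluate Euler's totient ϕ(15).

8

Factor 15: 15 = 3 · 5.
φ(15) = 15 · (1 − 1/3) · (1 − 1/5)
       = 15 · 8/15 = 8.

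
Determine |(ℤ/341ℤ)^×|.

300

Prime factorization: 341 = 11 · 31.
φ(11) = 11 − 1 = 10.
φ(31) = 31 − 1 = 30.
Multiply: 10 · 30 = 300.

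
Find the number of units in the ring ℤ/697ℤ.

Factor 697: 697 = 17 * 41.
φ(697) = 697 · (1 − 1/17) · (1 − 1/41)
       = 697 · 640/697 = 640.

640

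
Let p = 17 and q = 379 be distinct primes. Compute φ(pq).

φ(pq) = (p−1)(q−1) = 16 · 378 = 6048.

6048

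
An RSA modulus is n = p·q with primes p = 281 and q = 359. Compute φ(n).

For distinct primes, φ(pq) = (p−1)(q−1) = 280 × 358 = 100240.

100240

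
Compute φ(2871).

2871 = 3**2 · 11 · 29.
φ(3^2) = 3^1·(3−1) = 3·2 = 6.
φ(11) = 11 − 1 = 10.
φ(29) = 29 − 1 = 28.
φ(2871) = 6 × 10 × 28 = 1680.

1680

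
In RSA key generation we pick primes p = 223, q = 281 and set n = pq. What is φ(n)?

62160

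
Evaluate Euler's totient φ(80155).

First factor: 80155 = 5 · 17 · 23 · 41.
φ(80155) = 80155 · (1 − 1/5) · (1 − 1/17) · (1 − 1/23) · (1 − 1/41)
       = 80155 · 56320/80155 = 56320.

56320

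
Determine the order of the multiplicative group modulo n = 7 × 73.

φ(511) = 511 · (1 − 1/7) · (1 − 1/73)
       = 511 · 432/511 = 432.

432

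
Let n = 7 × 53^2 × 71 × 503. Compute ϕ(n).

581075040

φ(7) = 7 − 1 = 6.
φ(53^2) = 53^2 − 53^1 = 2809 − 53 = 2756.
φ(71) = 71 − 1 = 70.
φ(503) = 503 − 1 = 502.
φ(702224719) = 6 × 2756 × 70 × 502 = 581075040.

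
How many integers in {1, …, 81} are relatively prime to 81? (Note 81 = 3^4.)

φ(81) = 81 · (1 − 1/3)
       = 81 · 2/3 = 54.

54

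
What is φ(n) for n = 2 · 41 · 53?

2080

φ(4346) = 4346 · (1 − 1/2) · (1 − 1/41) · (1 − 1/53)
       = 4346 · 2080/4346 = 2080.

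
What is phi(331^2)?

φ(109561) = 109561 · (1 − 1/331)
       = 109561 · 330/331 = 109230.

109230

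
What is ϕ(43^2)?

1806

φ(1849) = 1849 · (1 − 1/43)
       = 1849 · 42/43 = 1806.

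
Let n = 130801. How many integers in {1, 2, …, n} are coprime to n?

111320

Prime factorization: 130801 = 11^2 × 23 × 47.
φ(11^2) = 11^1·(11−1) = 11·10 = 110.
φ(23) = 23 − 1 = 22.
φ(47) = 47 − 1 = 46.
φ(130801) = 110 × 22 × 46 = 111320.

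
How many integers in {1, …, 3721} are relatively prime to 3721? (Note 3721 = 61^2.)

3660

φ(61^2) = 61^1·(61−1) = 61·60 = 3660.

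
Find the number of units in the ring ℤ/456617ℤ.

Prime factorization: 456617 = 7 * 37 * 41 * 43.
φ(7) = 7 − 1 = 6.
φ(37) = 37 − 1 = 36.
φ(41) = 41 − 1 = 40.
φ(43) = 43 − 1 = 42.
Since φ is multiplicative, φ(456617) = 6 · 36 · 40 · 42 = 362880.

362880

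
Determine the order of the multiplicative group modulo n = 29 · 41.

φ(29) = 29 − 1 = 28.
φ(41) = 41 − 1 = 40.
Multiply: 28 · 40 = 1120.

1120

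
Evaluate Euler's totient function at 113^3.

1430128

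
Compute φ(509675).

362880

509675 = 5^2 × 19 × 29 × 37.
φ(5^2) = 5^1·(5−1) = 5·4 = 20.
φ(19) = 19 − 1 = 18.
φ(29) = 29 − 1 = 28.
φ(37) = 37 − 1 = 36.
Multiply: 20 · 18 · 28 · 36 = 362880.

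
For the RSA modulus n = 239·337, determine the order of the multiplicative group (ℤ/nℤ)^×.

φ(80543) = 80543 · (1 − 1/239) · (1 − 1/337)
       = 80543 · 79968/80543 = 79968.

79968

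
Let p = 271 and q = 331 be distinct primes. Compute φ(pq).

89100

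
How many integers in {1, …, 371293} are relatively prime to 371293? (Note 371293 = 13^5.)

φ(13^5) = 13^4·(13−1) = 28561·12 = 342732.

342732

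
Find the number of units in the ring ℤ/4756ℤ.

2240

4756 = 2^2 · 29 · 41.
φ(4756) = 4756 · (1 − 1/2) · (1 − 1/29) · (1 − 1/41)
       = 4756 · 1120/2378 = 2240.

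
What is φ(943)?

880

943 = 23 × 41.
φ(943) = 943 · (1 − 1/23) · (1 − 1/41)
       = 943 · 880/943 = 880.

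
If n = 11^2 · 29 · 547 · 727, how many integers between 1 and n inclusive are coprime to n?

φ(1395420521) = 1395420521 · (1 − 1/11) · (1 − 1/29) · (1 − 1/547) · (1 − 1/727)
       = 1395420521 · 110990880/126856411 = 1220899680.

1220899680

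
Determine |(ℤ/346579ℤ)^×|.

Prime factorization: 346579 = 17 · 19 · 29 · 37.
φ(17) = 17 − 1 = 16.
φ(19) = 19 − 1 = 18.
φ(29) = 29 − 1 = 28.
φ(37) = 37 − 1 = 36.
φ(346579) = 16 × 18 × 28 × 36 = 290304.

290304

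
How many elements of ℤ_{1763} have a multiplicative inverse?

First factor: 1763 = 41 * 43.
φ(1763) = 1763 · (1 − 1/41) · (1 − 1/43)
       = 1763 · 1680/1763 = 1680.

1680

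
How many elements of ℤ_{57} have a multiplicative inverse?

36

57 = 3 × 19.
φ(3) = 3 − 1 = 2.
φ(19) = 19 − 1 = 18.
φ(57) = 2 × 18 = 36.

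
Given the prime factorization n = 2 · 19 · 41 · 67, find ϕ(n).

φ(104386) = 104386 · (1 − 1/2) · (1 − 1/19) · (1 − 1/41) · (1 − 1/67)
       = 104386 · 47520/104386 = 47520.

47520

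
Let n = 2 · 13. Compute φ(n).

φ(26) = 26 · (1 − 1/2) · (1 − 1/13)
       = 26 · 12/26 = 12.

12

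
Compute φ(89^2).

7832

φ(7921) = 7921 · (1 − 1/89)
       = 7921 · 88/89 = 7832.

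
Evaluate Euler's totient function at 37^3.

49284

φ(50653) = 50653 · (1 − 1/37)
       = 50653 · 36/37 = 49284.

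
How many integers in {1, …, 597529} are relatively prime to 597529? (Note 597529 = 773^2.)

596756

φ(597529) = 597529 · (1 − 1/773)
       = 597529 · 772/773 = 596756.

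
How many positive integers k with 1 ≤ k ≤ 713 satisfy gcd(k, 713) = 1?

660

First factor: 713 = 23 * 31.
φ(23) = 23 − 1 = 22.
φ(31) = 31 − 1 = 30.
Multiply: 22 · 30 = 660.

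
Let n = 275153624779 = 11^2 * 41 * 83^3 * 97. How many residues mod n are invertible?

238612915200

φ(11^2) = 11^2 − 11^1 = 121 − 11 = 110.
φ(41) = 41 − 1 = 40.
φ(83^3) = 83^3 − 83^2 = 571787 − 6889 = 564898.
φ(97) = 97 − 1 = 96.
Multiply: 110 · 40 · 564898 · 96 = 238612915200.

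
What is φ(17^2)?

272

φ(289) = 289 · (1 − 1/17)
       = 289 · 16/17 = 272.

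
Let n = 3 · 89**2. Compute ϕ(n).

15664

φ(3) = 3 − 1 = 2.
φ(89^2) = 89^2 − 89^1 = 7921 − 89 = 7832.
Multiply: 2 · 7832 = 15664.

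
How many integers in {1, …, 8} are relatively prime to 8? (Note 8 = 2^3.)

φ(8) = 8 · (1 − 1/2)
       = 8 · 1/2 = 4.

4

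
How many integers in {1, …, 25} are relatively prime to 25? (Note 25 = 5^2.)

20

φ(25) = 25 · (1 − 1/5)
       = 25 · 4/5 = 20.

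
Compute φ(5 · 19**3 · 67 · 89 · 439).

66121152768

φ(5) = 5 − 1 = 4.
φ(19^3) = 19^2·(19−1) = 361·18 = 6498.
φ(67) = 67 − 1 = 66.
φ(89) = 89 − 1 = 88.
φ(439) = 439 − 1 = 438.
φ(89775976315) = 4 × 6498 × 66 × 88 × 438 = 66121152768.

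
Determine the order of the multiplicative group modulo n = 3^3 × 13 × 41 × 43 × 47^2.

φ(3^3) = 3^2·(3−1) = 9·2 = 18.
φ(13) = 13 − 1 = 12.
φ(41) = 41 − 1 = 40.
φ(43) = 43 − 1 = 42.
φ(47^2) = 47^1·(47−1) = 47·46 = 2162.
Multiply: 18 · 12 · 40 · 42 · 2162 = 784546560.

784546560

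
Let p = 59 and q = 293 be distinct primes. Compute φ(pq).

16936

φ(59) = 59 − 1 = 58.
φ(293) = 293 − 1 = 292.
Since φ is multiplicative, φ(17287) = 58 · 292 = 16936.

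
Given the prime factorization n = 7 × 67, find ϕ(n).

396

φ(469) = 469 · (1 − 1/7) · (1 − 1/67)
       = 469 · 396/469 = 396.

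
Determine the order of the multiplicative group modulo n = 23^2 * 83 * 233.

φ(10230331) = 10230331 · (1 − 1/23) · (1 − 1/83) · (1 − 1/233)
       = 10230331 · 418528/444797 = 9626144.

9626144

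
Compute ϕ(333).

Factor 333: 333 = 3^2 · 37.
φ(3^2) = 3^1·(3−1) = 3·2 = 6.
φ(37) = 37 − 1 = 36.
φ(333) = 6 × 36 = 216.

216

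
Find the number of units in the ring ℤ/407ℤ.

360

Factor 407: 407 = 11 × 37.
φ(11) = 11 − 1 = 10.
φ(37) = 37 − 1 = 36.
φ(407) = 10 × 36 = 360.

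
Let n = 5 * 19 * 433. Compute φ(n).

31104

φ(5) = 5 − 1 = 4.
φ(19) = 19 − 1 = 18.
φ(433) = 433 − 1 = 432.
Multiply: 4 · 18 · 432 = 31104.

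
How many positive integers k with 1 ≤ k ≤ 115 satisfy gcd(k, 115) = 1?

88

Prime factorization: 115 = 5 × 23.
φ(5) = 5 − 1 = 4.
φ(23) = 23 − 1 = 22.
Multiply: 4 · 22 = 88.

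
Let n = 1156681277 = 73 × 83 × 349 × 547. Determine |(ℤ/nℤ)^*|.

φ(73) = 73 − 1 = 72.
φ(83) = 83 − 1 = 82.
φ(349) = 349 − 1 = 348.
φ(547) = 547 − 1 = 546.
Since φ is multiplicative, φ(1156681277) = 72 · 82 · 348 · 546 = 1121807232.

1121807232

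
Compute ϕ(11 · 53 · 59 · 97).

2895360

φ(11) = 11 − 1 = 10.
φ(53) = 53 − 1 = 52.
φ(59) = 59 − 1 = 58.
φ(97) = 97 − 1 = 96.
φ(3336509) = 10 × 52 × 58 × 96 = 2895360.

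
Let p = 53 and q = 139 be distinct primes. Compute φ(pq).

For distinct primes, φ(pq) = (p−1)(q−1) = 52 × 138 = 7176.

7176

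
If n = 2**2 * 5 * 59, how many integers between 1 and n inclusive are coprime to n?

464

φ(1180) = 1180 · (1 − 1/2) · (1 − 1/5) · (1 − 1/59)
       = 1180 · 232/590 = 464.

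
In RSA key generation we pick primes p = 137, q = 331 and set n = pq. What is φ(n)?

44880

φ(pq) = (p−1)(q−1) = 136 · 330 = 44880.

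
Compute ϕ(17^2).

φ(17^2) = 17^2 − 17^1 = 289 − 17 = 272.

272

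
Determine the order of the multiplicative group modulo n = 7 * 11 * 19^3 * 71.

φ(7) = 7 − 1 = 6.
φ(11) = 11 − 1 = 10.
φ(19^3) = 19^3 − 19^2 = 6859 − 361 = 6498.
φ(71) = 71 − 1 = 70.
Multiply: 6 · 10 · 6498 · 70 = 27291600.

27291600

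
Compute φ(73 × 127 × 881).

φ(8167751) = 8167751 · (1 − 1/73) · (1 − 1/127) · (1 − 1/881)
       = 8167751 · 7983360/8167751 = 7983360.

7983360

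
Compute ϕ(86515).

58080

Factor 86515: 86515 = 5 · 11^3 · 13.
φ(86515) = 86515 · (1 − 1/5) · (1 − 1/11) · (1 − 1/13)
       = 86515 · 480/715 = 58080.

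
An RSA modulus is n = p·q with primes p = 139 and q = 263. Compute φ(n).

36156

φ(pq) = (p−1)(q−1) = 138 · 262 = 36156.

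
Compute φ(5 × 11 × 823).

φ(5) = 5 − 1 = 4.
φ(11) = 11 − 1 = 10.
φ(823) = 823 − 1 = 822.
φ(45265) = 4 × 10 × 822 = 32880.

32880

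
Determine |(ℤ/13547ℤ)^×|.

13547 = 19 · 23 · 31.
φ(19) = 19 − 1 = 18.
φ(23) = 23 − 1 = 22.
φ(31) = 31 − 1 = 30.
Since φ is multiplicative, φ(13547) = 18 · 22 · 30 = 11880.

11880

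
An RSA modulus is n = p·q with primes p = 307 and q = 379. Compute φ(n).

115668

φ(307) = 307 − 1 = 306.
φ(379) = 379 − 1 = 378.
Multiply: 306 · 378 = 115668.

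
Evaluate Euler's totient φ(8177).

6912

8177 = 13 · 17 · 37.
φ(13) = 13 − 1 = 12.
φ(17) = 17 − 1 = 16.
φ(37) = 37 − 1 = 36.
Since φ is multiplicative, φ(8177) = 12 · 16 · 36 = 6912.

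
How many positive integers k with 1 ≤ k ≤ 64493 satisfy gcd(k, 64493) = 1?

First factor: 64493 = 11^2 · 13 · 41.
φ(11^2) = 11^2 − 11^1 = 121 − 11 = 110.
φ(13) = 13 − 1 = 12.
φ(41) = 41 − 1 = 40.
φ(64493) = 110 × 12 × 40 = 52800.

52800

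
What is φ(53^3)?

φ(148877) = 148877 · (1 − 1/53)
       = 148877 · 52/53 = 146068.

146068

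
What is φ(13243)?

13243 = 17 × 19 × 41.
φ(17) = 17 − 1 = 16.
φ(19) = 19 − 1 = 18.
φ(41) = 41 − 1 = 40.
Multiply: 16 · 18 · 40 = 11520.

11520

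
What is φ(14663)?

12600

14663 = 11 · 31 · 43.
φ(11) = 11 − 1 = 10.
φ(31) = 31 − 1 = 30.
φ(43) = 43 − 1 = 42.
Since φ is multiplicative, φ(14663) = 10 · 30 · 42 = 12600.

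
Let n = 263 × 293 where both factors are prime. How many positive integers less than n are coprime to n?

φ(pq) = (p−1)(q−1) = 262 · 292 = 76504.

76504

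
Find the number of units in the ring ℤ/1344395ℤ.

943488

1344395 = 5 · 13^2 · 37 · 43.
φ(1344395) = 1344395 · (1 − 1/5) · (1 − 1/13) · (1 − 1/37) · (1 − 1/43)
       = 1344395 · 72576/103415 = 943488.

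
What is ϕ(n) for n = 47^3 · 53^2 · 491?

φ(47^3) = 47^2·(47−1) = 2209·46 = 101614.
φ(53^2) = 53^2 − 53^1 = 2809 − 53 = 2756.
φ(491) = 491 − 1 = 490.
Since φ is multiplicative, φ(143194654237) = 101614 · 2756 · 490 = 137223610160.

137223610160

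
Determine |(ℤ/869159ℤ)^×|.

869159 = 17 · 29 · 41 · 43.
φ(869159) = 869159 · (1 − 1/17) · (1 − 1/29) · (1 − 1/41) · (1 − 1/43)
       = 869159 · 752640/869159 = 752640.

752640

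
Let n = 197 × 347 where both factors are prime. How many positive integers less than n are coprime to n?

67816

For distinct primes, φ(pq) = (p−1)(q−1) = 196 × 346 = 67816.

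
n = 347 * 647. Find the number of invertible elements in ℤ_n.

φ(224509) = 224509 · (1 − 1/347) · (1 − 1/647)
       = 224509 · 223516/224509 = 223516.

223516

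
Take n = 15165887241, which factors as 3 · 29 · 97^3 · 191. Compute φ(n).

9610728960

φ(3) = 3 − 1 = 2.
φ(29) = 29 − 1 = 28.
φ(97^3) = 97^2·(97−1) = 9409·96 = 903264.
φ(191) = 191 − 1 = 190.
φ(15165887241) = 2 × 28 × 903264 × 190 = 9610728960.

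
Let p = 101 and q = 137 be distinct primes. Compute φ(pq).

13600

φ(n) = (p − 1)(q − 1) = (101−1)(137−1) = 100·136 = 13600.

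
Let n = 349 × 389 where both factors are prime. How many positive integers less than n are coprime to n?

φ(pq) = (p−1)(q−1) = 348 · 388 = 135024.

135024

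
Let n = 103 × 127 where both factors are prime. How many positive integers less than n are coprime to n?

12852

φ(13081) = 13081 · (1 − 1/103) · (1 − 1/127)
       = 13081 · 12852/13081 = 12852.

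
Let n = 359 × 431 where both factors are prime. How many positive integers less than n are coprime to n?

φ(pq) = (p−1)(q−1) = 358 · 430 = 153940.

153940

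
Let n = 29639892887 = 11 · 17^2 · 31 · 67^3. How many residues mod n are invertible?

φ(29639892887) = 29639892887 · (1 − 1/11) · (1 − 1/17) · (1 − 1/31) · (1 − 1/67)
       = 29639892887 · 316800/388399 = 24175958400.

24175958400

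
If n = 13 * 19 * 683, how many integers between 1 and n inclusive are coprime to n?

φ(13) = 13 − 1 = 12.
φ(19) = 19 − 1 = 18.
φ(683) = 683 − 1 = 682.
Multiply: 12 · 18 · 682 = 147312.

147312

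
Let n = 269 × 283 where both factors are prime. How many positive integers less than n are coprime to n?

75576

φ(n) = (p − 1)(q − 1) = (269−1)(283−1) = 268·282 = 75576.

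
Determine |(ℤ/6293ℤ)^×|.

First factor: 6293 = 7 * 29 * 31.
φ(7) = 7 − 1 = 6.
φ(29) = 29 − 1 = 28.
φ(31) = 31 − 1 = 30.
φ(6293) = 6 × 28 × 30 = 5040.

5040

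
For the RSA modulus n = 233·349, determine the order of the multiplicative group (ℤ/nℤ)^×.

80736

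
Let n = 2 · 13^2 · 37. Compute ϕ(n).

φ(2) = 2 − 1 = 1.
φ(13^2) = 13^1·(13−1) = 13·12 = 156.
φ(37) = 37 − 1 = 36.
φ(12506) = 1 × 156 × 36 = 5616.

5616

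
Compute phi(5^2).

φ(25) = 25 · (1 − 1/5)
       = 25 · 4/5 = 20.

20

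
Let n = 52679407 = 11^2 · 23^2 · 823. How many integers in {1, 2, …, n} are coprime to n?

φ(52679407) = 52679407 · (1 − 1/11) · (1 − 1/23) · (1 − 1/823)
       = 52679407 · 180840/208219 = 45752520.

45752520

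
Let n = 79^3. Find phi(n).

486798

φ(79^3) = 79^3 − 79^2 = 493039 − 6241 = 486798.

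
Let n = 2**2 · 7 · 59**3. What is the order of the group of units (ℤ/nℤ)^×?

2422776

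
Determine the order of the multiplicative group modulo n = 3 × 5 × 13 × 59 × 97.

φ(1115985) = 1115985 · (1 − 1/3) · (1 − 1/5) · (1 − 1/13) · (1 − 1/59) · (1 − 1/97)
       = 1115985 · 534528/1115985 = 534528.

534528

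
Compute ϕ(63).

36

First factor: 63 = 3^2 * 7.
φ(3^2) = 3^1·(3−1) = 3·2 = 6.
φ(7) = 7 − 1 = 6.
Multiply: 6 · 6 = 36.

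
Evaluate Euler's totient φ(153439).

120960

Factor 153439: 153439 = 11 · 13 · 29 · 37.
φ(153439) = 153439 · (1 − 1/11) · (1 − 1/13) · (1 − 1/29) · (1 − 1/37)
       = 153439 · 120960/153439 = 120960.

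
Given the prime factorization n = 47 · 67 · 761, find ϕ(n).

2307360

φ(47) = 47 − 1 = 46.
φ(67) = 67 − 1 = 66.
φ(761) = 761 − 1 = 760.
φ(2396389) = 46 × 66 × 760 = 2307360.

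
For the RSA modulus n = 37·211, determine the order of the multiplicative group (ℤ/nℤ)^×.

φ(pq) = (p−1)(q−1) = 36 · 210 = 7560.

7560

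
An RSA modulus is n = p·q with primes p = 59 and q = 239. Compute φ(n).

13804

φ(59) = 59 − 1 = 58.
φ(239) = 239 − 1 = 238.
Since φ is multiplicative, φ(14101) = 58 · 238 = 13804.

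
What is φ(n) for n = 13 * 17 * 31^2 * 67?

11784960

φ(14229527) = 14229527 · (1 − 1/13) · (1 − 1/17) · (1 − 1/31) · (1 − 1/67)
       = 14229527 · 380160/459017 = 11784960.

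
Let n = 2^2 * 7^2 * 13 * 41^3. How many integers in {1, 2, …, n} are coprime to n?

φ(2^2) = 2^2 − 2^1 = 4 − 2 = 2.
φ(7^2) = 7^2 − 7^1 = 49 − 7 = 42.
φ(13) = 13 − 1 = 12.
φ(41^3) = 41^2·(41−1) = 1681·40 = 67240.
φ(175610708) = 2 × 42 × 12 × 67240 = 67777920.

67777920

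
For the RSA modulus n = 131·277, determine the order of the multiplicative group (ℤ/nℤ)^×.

35880

φ(pq) = (p−1)(q−1) = 130 · 276 = 35880.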